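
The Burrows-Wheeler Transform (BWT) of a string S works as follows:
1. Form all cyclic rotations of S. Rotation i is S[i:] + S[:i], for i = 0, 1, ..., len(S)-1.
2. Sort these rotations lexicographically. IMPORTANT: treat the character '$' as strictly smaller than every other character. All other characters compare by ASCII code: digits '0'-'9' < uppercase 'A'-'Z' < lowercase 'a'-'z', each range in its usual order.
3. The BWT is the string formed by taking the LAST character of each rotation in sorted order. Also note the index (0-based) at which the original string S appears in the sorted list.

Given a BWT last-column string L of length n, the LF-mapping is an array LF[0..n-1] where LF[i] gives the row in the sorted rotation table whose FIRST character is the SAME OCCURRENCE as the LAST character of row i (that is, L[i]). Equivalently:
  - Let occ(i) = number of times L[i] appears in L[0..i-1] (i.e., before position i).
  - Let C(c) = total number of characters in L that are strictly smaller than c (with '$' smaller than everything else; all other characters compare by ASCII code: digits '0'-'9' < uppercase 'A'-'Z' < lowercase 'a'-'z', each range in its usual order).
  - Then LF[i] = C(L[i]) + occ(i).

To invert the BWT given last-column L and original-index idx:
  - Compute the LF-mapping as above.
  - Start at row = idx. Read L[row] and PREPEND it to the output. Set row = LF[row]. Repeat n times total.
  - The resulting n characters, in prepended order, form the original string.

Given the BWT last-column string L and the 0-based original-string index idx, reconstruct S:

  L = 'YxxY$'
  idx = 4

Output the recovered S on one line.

LF mapping: 1 3 4 2 0
Walk LF starting at row 4, prepending L[row]:
  step 1: row=4, L[4]='$', prepend. Next row=LF[4]=0
  step 2: row=0, L[0]='Y', prepend. Next row=LF[0]=1
  step 3: row=1, L[1]='x', prepend. Next row=LF[1]=3
  step 4: row=3, L[3]='Y', prepend. Next row=LF[3]=2
  step 5: row=2, L[2]='x', prepend. Next row=LF[2]=4
Reversed output: xYxY$

Answer: xYxY$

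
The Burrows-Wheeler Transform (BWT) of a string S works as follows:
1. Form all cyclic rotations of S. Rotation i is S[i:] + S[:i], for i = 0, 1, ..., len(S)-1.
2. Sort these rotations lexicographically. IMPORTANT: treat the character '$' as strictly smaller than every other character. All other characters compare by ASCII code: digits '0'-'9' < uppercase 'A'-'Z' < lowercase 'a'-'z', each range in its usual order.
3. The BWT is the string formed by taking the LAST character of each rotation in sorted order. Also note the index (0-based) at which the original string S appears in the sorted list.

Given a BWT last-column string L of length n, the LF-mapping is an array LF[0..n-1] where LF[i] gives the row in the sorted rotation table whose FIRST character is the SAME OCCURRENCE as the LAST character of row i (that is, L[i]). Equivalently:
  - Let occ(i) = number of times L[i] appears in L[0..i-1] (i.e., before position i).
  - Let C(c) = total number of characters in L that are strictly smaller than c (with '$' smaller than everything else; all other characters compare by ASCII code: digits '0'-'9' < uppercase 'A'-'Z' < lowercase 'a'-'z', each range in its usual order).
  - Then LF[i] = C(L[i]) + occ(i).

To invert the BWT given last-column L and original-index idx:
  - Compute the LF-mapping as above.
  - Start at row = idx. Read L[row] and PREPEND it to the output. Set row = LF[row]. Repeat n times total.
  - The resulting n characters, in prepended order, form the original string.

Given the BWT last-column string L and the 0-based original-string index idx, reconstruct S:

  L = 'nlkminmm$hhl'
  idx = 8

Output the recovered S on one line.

Answer: mlnlhmmikhn$

Derivation:
LF mapping: 10 5 4 7 3 11 8 9 0 1 2 6
Walk LF starting at row 8, prepending L[row]:
  step 1: row=8, L[8]='$', prepend. Next row=LF[8]=0
  step 2: row=0, L[0]='n', prepend. Next row=LF[0]=10
  step 3: row=10, L[10]='h', prepend. Next row=LF[10]=2
  step 4: row=2, L[2]='k', prepend. Next row=LF[2]=4
  step 5: row=4, L[4]='i', prepend. Next row=LF[4]=3
  step 6: row=3, L[3]='m', prepend. Next row=LF[3]=7
  step 7: row=7, L[7]='m', prepend. Next row=LF[7]=9
  step 8: row=9, L[9]='h', prepend. Next row=LF[9]=1
  step 9: row=1, L[1]='l', prepend. Next row=LF[1]=5
  step 10: row=5, L[5]='n', prepend. Next row=LF[5]=11
  step 11: row=11, L[11]='l', prepend. Next row=LF[11]=6
  step 12: row=6, L[6]='m', prepend. Next row=LF[6]=8
Reversed output: mlnlhmmikhn$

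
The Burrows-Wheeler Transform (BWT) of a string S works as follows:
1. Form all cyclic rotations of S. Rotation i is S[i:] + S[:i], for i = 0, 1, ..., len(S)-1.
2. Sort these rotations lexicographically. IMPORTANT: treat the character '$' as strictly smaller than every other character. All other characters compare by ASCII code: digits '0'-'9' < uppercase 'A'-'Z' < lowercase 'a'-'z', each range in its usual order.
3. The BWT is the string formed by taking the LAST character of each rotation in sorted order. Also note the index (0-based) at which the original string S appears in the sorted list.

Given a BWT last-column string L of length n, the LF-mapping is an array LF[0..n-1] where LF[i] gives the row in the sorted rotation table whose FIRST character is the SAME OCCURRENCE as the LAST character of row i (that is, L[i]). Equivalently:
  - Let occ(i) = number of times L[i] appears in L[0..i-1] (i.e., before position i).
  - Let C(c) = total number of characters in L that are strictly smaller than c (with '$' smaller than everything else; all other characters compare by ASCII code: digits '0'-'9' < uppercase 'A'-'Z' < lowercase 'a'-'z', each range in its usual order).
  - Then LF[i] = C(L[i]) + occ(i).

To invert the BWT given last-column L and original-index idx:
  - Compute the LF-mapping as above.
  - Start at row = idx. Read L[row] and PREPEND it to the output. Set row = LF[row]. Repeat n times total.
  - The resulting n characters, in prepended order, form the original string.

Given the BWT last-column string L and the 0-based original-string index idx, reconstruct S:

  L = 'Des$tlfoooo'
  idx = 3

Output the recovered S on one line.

LF mapping: 1 2 9 0 10 4 3 5 6 7 8
Walk LF starting at row 3, prepending L[row]:
  step 1: row=3, L[3]='$', prepend. Next row=LF[3]=0
  step 2: row=0, L[0]='D', prepend. Next row=LF[0]=1
  step 3: row=1, L[1]='e', prepend. Next row=LF[1]=2
  step 4: row=2, L[2]='s', prepend. Next row=LF[2]=9
  step 5: row=9, L[9]='o', prepend. Next row=LF[9]=7
  step 6: row=7, L[7]='o', prepend. Next row=LF[7]=5
  step 7: row=5, L[5]='l', prepend. Next row=LF[5]=4
  step 8: row=4, L[4]='t', prepend. Next row=LF[4]=10
  step 9: row=10, L[10]='o', prepend. Next row=LF[10]=8
  step 10: row=8, L[8]='o', prepend. Next row=LF[8]=6
  step 11: row=6, L[6]='f', prepend. Next row=LF[6]=3
Reversed output: footlooseD$

Answer: footlooseD$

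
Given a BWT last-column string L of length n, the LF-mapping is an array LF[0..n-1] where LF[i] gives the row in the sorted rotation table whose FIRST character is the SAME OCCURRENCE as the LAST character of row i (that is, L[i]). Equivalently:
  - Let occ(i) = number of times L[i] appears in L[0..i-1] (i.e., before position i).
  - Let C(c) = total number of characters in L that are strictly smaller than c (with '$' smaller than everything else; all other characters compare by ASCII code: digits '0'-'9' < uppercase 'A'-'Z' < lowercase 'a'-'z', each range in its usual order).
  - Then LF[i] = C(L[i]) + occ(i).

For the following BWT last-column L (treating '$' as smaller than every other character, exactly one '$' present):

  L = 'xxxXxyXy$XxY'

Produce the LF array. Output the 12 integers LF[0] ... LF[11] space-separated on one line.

Answer: 5 6 7 1 8 10 2 11 0 3 9 4

Derivation:
Char counts: '$':1, 'X':3, 'Y':1, 'x':5, 'y':2
C (first-col start): C('$')=0, C('X')=1, C('Y')=4, C('x')=5, C('y')=10
L[0]='x': occ=0, LF[0]=C('x')+0=5+0=5
L[1]='x': occ=1, LF[1]=C('x')+1=5+1=6
L[2]='x': occ=2, LF[2]=C('x')+2=5+2=7
L[3]='X': occ=0, LF[3]=C('X')+0=1+0=1
L[4]='x': occ=3, LF[4]=C('x')+3=5+3=8
L[5]='y': occ=0, LF[5]=C('y')+0=10+0=10
L[6]='X': occ=1, LF[6]=C('X')+1=1+1=2
L[7]='y': occ=1, LF[7]=C('y')+1=10+1=11
L[8]='$': occ=0, LF[8]=C('$')+0=0+0=0
L[9]='X': occ=2, LF[9]=C('X')+2=1+2=3
L[10]='x': occ=4, LF[10]=C('x')+4=5+4=9
L[11]='Y': occ=0, LF[11]=C('Y')+0=4+0=4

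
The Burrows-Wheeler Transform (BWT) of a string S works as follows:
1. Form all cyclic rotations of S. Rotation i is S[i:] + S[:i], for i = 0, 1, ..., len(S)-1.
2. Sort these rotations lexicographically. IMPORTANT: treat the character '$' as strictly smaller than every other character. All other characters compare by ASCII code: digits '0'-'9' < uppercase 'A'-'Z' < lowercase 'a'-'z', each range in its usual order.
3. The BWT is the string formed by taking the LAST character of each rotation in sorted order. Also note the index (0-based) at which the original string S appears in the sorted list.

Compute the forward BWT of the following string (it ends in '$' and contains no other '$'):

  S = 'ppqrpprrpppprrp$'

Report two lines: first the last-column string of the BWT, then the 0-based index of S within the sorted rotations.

All 16 rotations (rotation i = S[i:]+S[:i]):
  rot[0] = ppqrpprrpppprrp$
  rot[1] = pqrpprrpppprrp$p
  rot[2] = qrpprrpppprrp$pp
  rot[3] = rpprrpppprrp$ppq
  rot[4] = pprrpppprrp$ppqr
  rot[5] = prrpppprrp$ppqrp
  rot[6] = rrpppprrp$ppqrpp
  rot[7] = rpppprrp$ppqrppr
  rot[8] = pppprrp$ppqrpprr
  rot[9] = ppprrp$ppqrpprrp
  rot[10] = pprrp$ppqrpprrpp
  rot[11] = prrp$ppqrpprrppp
  rot[12] = rrp$ppqrpprrpppp
  rot[13] = rp$ppqrpprrppppr
  rot[14] = p$ppqrpprrpppprr
  rot[15] = $ppqrpprrpppprrp
Sorted (with $ < everything):
  sorted[0] = $ppqrpprrpppprrp  (last char: 'p')
  sorted[1] = p$ppqrpprrpppprr  (last char: 'r')
  sorted[2] = pppprrp$ppqrpprr  (last char: 'r')
  sorted[3] = ppprrp$ppqrpprrp  (last char: 'p')
  sorted[4] = ppqrpprrpppprrp$  (last char: '$')
  sorted[5] = pprrp$ppqrpprrpp  (last char: 'p')
  sorted[6] = pprrpppprrp$ppqr  (last char: 'r')
  sorted[7] = pqrpprrpppprrp$p  (last char: 'p')
  sorted[8] = prrp$ppqrpprrppp  (last char: 'p')
  sorted[9] = prrpppprrp$ppqrp  (last char: 'p')
  sorted[10] = qrpprrpppprrp$pp  (last char: 'p')
  sorted[11] = rp$ppqrpprrppppr  (last char: 'r')
  sorted[12] = rpppprrp$ppqrppr  (last char: 'r')
  sorted[13] = rpprrpppprrp$ppq  (last char: 'q')
  sorted[14] = rrp$ppqrpprrpppp  (last char: 'p')
  sorted[15] = rrpppprrp$ppqrpp  (last char: 'p')
Last column: prrp$prpppprrqpp
Original string S is at sorted index 4

Answer: prrp$prpppprrqpp
4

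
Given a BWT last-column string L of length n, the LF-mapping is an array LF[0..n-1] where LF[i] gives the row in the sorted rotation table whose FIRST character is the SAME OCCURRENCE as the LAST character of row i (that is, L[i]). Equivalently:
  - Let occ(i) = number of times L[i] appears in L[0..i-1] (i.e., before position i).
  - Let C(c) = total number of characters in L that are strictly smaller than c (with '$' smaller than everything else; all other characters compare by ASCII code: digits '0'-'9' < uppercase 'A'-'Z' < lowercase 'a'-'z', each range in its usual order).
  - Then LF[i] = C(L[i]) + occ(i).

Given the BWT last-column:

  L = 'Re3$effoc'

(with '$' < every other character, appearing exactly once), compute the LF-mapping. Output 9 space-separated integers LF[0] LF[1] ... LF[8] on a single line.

Char counts: '$':1, '3':1, 'R':1, 'c':1, 'e':2, 'f':2, 'o':1
C (first-col start): C('$')=0, C('3')=1, C('R')=2, C('c')=3, C('e')=4, C('f')=6, C('o')=8
L[0]='R': occ=0, LF[0]=C('R')+0=2+0=2
L[1]='e': occ=0, LF[1]=C('e')+0=4+0=4
L[2]='3': occ=0, LF[2]=C('3')+0=1+0=1
L[3]='$': occ=0, LF[3]=C('$')+0=0+0=0
L[4]='e': occ=1, LF[4]=C('e')+1=4+1=5
L[5]='f': occ=0, LF[5]=C('f')+0=6+0=6
L[6]='f': occ=1, LF[6]=C('f')+1=6+1=7
L[7]='o': occ=0, LF[7]=C('o')+0=8+0=8
L[8]='c': occ=0, LF[8]=C('c')+0=3+0=3

Answer: 2 4 1 0 5 6 7 8 3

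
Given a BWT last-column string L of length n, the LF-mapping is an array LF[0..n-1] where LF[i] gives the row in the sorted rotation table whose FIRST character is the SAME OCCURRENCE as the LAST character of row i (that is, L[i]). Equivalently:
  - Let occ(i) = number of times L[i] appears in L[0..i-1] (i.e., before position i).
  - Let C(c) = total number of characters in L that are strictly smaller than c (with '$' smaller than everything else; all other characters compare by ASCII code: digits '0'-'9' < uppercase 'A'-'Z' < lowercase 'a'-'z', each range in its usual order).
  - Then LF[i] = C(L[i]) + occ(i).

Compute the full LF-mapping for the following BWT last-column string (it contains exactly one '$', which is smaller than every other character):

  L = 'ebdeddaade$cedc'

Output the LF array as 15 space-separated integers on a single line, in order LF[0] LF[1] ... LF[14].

Answer: 11 3 6 12 7 8 1 2 9 13 0 4 14 10 5

Derivation:
Char counts: '$':1, 'a':2, 'b':1, 'c':2, 'd':5, 'e':4
C (first-col start): C('$')=0, C('a')=1, C('b')=3, C('c')=4, C('d')=6, C('e')=11
L[0]='e': occ=0, LF[0]=C('e')+0=11+0=11
L[1]='b': occ=0, LF[1]=C('b')+0=3+0=3
L[2]='d': occ=0, LF[2]=C('d')+0=6+0=6
L[3]='e': occ=1, LF[3]=C('e')+1=11+1=12
L[4]='d': occ=1, LF[4]=C('d')+1=6+1=7
L[5]='d': occ=2, LF[5]=C('d')+2=6+2=8
L[6]='a': occ=0, LF[6]=C('a')+0=1+0=1
L[7]='a': occ=1, LF[7]=C('a')+1=1+1=2
L[8]='d': occ=3, LF[8]=C('d')+3=6+3=9
L[9]='e': occ=2, LF[9]=C('e')+2=11+2=13
L[10]='$': occ=0, LF[10]=C('$')+0=0+0=0
L[11]='c': occ=0, LF[11]=C('c')+0=4+0=4
L[12]='e': occ=3, LF[12]=C('e')+3=11+3=14
L[13]='d': occ=4, LF[13]=C('d')+4=6+4=10
L[14]='c': occ=1, LF[14]=C('c')+1=4+1=5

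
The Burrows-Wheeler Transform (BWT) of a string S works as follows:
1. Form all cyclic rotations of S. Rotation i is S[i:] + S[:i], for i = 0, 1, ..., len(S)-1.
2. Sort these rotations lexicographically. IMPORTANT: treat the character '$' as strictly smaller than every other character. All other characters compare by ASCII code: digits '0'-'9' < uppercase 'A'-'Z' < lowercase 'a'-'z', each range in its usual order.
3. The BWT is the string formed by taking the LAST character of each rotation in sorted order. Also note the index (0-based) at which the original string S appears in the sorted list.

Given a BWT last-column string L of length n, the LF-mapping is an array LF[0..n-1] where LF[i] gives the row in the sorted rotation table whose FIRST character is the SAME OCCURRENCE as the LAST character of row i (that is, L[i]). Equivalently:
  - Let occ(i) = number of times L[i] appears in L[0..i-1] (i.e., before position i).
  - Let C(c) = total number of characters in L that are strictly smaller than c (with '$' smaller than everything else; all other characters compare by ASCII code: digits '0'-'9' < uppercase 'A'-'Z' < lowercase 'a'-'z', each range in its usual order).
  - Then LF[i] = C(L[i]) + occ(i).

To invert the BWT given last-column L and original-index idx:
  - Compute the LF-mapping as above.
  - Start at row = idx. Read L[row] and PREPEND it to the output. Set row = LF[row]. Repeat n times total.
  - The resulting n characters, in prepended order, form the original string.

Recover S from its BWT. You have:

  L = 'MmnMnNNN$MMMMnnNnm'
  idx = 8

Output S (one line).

LF mapping: 1 11 13 2 14 7 8 9 0 3 4 5 6 15 16 10 17 12
Walk LF starting at row 8, prepending L[row]:
  step 1: row=8, L[8]='$', prepend. Next row=LF[8]=0
  step 2: row=0, L[0]='M', prepend. Next row=LF[0]=1
  step 3: row=1, L[1]='m', prepend. Next row=LF[1]=11
  step 4: row=11, L[11]='M', prepend. Next row=LF[11]=5
  step 5: row=5, L[5]='N', prepend. Next row=LF[5]=7
  step 6: row=7, L[7]='N', prepend. Next row=LF[7]=9
  step 7: row=9, L[9]='M', prepend. Next row=LF[9]=3
  step 8: row=3, L[3]='M', prepend. Next row=LF[3]=2
  step 9: row=2, L[2]='n', prepend. Next row=LF[2]=13
  step 10: row=13, L[13]='n', prepend. Next row=LF[13]=15
  step 11: row=15, L[15]='N', prepend. Next row=LF[15]=10
  step 12: row=10, L[10]='M', prepend. Next row=LF[10]=4
  step 13: row=4, L[4]='n', prepend. Next row=LF[4]=14
  step 14: row=14, L[14]='n', prepend. Next row=LF[14]=16
  step 15: row=16, L[16]='n', prepend. Next row=LF[16]=17
  step 16: row=17, L[17]='m', prepend. Next row=LF[17]=12
  step 17: row=12, L[12]='M', prepend. Next row=LF[12]=6
  step 18: row=6, L[6]='N', prepend. Next row=LF[6]=8
Reversed output: NMmnnnMNnnMMNNMmM$

Answer: NMmnnnMNnnMMNNMmM$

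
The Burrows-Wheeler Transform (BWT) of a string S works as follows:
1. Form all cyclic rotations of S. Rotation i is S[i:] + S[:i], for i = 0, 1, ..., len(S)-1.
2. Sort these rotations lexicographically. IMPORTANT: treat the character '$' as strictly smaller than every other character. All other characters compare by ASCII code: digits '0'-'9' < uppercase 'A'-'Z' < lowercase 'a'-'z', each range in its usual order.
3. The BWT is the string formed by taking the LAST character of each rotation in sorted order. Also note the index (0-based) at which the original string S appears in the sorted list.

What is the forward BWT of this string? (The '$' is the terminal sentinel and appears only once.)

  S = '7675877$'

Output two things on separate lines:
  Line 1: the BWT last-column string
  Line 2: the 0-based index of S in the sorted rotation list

All 8 rotations (rotation i = S[i:]+S[:i]):
  rot[0] = 7675877$
  rot[1] = 675877$7
  rot[2] = 75877$76
  rot[3] = 5877$767
  rot[4] = 877$7675
  rot[5] = 77$76758
  rot[6] = 7$767587
  rot[7] = $7675877
Sorted (with $ < everything):
  sorted[0] = $7675877  (last char: '7')
  sorted[1] = 5877$767  (last char: '7')
  sorted[2] = 675877$7  (last char: '7')
  sorted[3] = 7$767587  (last char: '7')
  sorted[4] = 75877$76  (last char: '6')
  sorted[5] = 7675877$  (last char: '$')
  sorted[6] = 77$76758  (last char: '8')
  sorted[7] = 877$7675  (last char: '5')
Last column: 77776$85
Original string S is at sorted index 5

Answer: 77776$85
5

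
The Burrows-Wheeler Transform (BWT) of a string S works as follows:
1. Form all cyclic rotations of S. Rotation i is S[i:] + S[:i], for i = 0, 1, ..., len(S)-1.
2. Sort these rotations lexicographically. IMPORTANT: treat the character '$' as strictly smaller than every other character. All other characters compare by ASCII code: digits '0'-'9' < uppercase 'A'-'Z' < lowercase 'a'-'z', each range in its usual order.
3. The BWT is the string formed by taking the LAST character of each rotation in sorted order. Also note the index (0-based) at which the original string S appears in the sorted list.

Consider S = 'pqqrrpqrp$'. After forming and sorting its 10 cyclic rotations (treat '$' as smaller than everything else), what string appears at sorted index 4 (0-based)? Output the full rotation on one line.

Answer: qqrrpqrp$p

Derivation:
All 10 rotations (rotation i = S[i:]+S[:i]):
  rot[0] = pqqrrpqrp$
  rot[1] = qqrrpqrp$p
  rot[2] = qrrpqrp$pq
  rot[3] = rrpqrp$pqq
  rot[4] = rpqrp$pqqr
  rot[5] = pqrp$pqqrr
  rot[6] = qrp$pqqrrp
  rot[7] = rp$pqqrrpq
  rot[8] = p$pqqrrpqr
  rot[9] = $pqqrrpqrp
Sorted (with $ < everything):
  sorted[0] = $pqqrrpqrp
  sorted[1] = p$pqqrrpqr
  sorted[2] = pqqrrpqrp$
  sorted[3] = pqrp$pqqrr
  sorted[4] = qqrrpqrp$p
  sorted[5] = qrp$pqqrrp
  sorted[6] = qrrpqrp$pq
  sorted[7] = rp$pqqrrpq
  sorted[8] = rpqrp$pqqr
  sorted[9] = rrpqrp$pqq
sorted[4] = qqrrpqrp$p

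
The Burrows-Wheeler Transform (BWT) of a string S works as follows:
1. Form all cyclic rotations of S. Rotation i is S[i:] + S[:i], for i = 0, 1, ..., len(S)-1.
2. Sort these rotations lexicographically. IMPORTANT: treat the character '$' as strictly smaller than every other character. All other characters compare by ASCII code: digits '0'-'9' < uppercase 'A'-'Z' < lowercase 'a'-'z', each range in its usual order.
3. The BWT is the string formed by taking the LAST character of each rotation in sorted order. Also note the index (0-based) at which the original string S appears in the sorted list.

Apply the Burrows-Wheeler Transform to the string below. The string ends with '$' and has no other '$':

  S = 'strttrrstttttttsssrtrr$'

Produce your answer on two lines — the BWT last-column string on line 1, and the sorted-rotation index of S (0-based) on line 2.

Answer: rrttrstsst$rrtstrttttts
10

Derivation:
All 23 rotations (rotation i = S[i:]+S[:i]):
  rot[0] = strttrrstttttttsssrtrr$
  rot[1] = trttrrstttttttsssrtrr$s
  rot[2] = rttrrstttttttsssrtrr$st
  rot[3] = ttrrstttttttsssrtrr$str
  rot[4] = trrstttttttsssrtrr$strt
  rot[5] = rrstttttttsssrtrr$strtt
  rot[6] = rstttttttsssrtrr$strttr
  rot[7] = stttttttsssrtrr$strttrr
  rot[8] = tttttttsssrtrr$strttrrs
  rot[9] = ttttttsssrtrr$strttrrst
  rot[10] = tttttsssrtrr$strttrrstt
  rot[11] = ttttsssrtrr$strttrrsttt
  rot[12] = tttsssrtrr$strttrrstttt
  rot[13] = ttsssrtrr$strttrrsttttt
  rot[14] = tsssrtrr$strttrrstttttt
  rot[15] = sssrtrr$strttrrsttttttt
  rot[16] = ssrtrr$strttrrsttttttts
  rot[17] = srtrr$strttrrstttttttss
  rot[18] = rtrr$strttrrstttttttsss
  rot[19] = trr$strttrrstttttttsssr
  rot[20] = rr$strttrrstttttttsssrt
  rot[21] = r$strttrrstttttttsssrtr
  rot[22] = $strttrrstttttttsssrtrr
Sorted (with $ < everything):
  sorted[0] = $strttrrstttttttsssrtrr  (last char: 'r')
  sorted[1] = r$strttrrstttttttsssrtr  (last char: 'r')
  sorted[2] = rr$strttrrstttttttsssrt  (last char: 't')
  sorted[3] = rrstttttttsssrtrr$strtt  (last char: 't')
  sorted[4] = rstttttttsssrtrr$strttr  (last char: 'r')
  sorted[5] = rtrr$strttrrstttttttsss  (last char: 's')
  sorted[6] = rttrrstttttttsssrtrr$st  (last char: 't')
  sorted[7] = srtrr$strttrrstttttttss  (last char: 's')
  sorted[8] = ssrtrr$strttrrsttttttts  (last char: 's')
  sorted[9] = sssrtrr$strttrrsttttttt  (last char: 't')
  sorted[10] = strttrrstttttttsssrtrr$  (last char: '$')
  sorted[11] = stttttttsssrtrr$strttrr  (last char: 'r')
  sorted[12] = trr$strttrrstttttttsssr  (last char: 'r')
  sorted[13] = trrstttttttsssrtrr$strt  (last char: 't')
  sorted[14] = trttrrstttttttsssrtrr$s  (last char: 's')
  sorted[15] = tsssrtrr$strttrrstttttt  (last char: 't')
  sorted[16] = ttrrstttttttsssrtrr$str  (last char: 'r')
  sorted[17] = ttsssrtrr$strttrrsttttt  (last char: 't')
  sorted[18] = tttsssrtrr$strttrrstttt  (last char: 't')
  sorted[19] = ttttsssrtrr$strttrrsttt  (last char: 't')
  sorted[20] = tttttsssrtrr$strttrrstt  (last char: 't')
  sorted[21] = ttttttsssrtrr$strttrrst  (last char: 't')
  sorted[22] = tttttttsssrtrr$strttrrs  (last char: 's')
Last column: rrttrstsst$rrtstrttttts
Original string S is at sorted index 10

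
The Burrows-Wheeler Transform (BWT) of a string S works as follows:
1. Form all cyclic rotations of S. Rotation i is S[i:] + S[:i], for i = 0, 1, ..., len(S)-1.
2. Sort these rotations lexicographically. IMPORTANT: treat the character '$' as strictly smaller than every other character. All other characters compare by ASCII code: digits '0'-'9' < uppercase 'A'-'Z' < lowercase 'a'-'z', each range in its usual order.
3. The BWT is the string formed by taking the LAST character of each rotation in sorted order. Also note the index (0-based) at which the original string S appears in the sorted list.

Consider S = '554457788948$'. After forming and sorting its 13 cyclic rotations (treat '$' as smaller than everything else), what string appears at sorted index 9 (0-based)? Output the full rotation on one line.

All 13 rotations (rotation i = S[i:]+S[:i]):
  rot[0] = 554457788948$
  rot[1] = 54457788948$5
  rot[2] = 4457788948$55
  rot[3] = 457788948$554
  rot[4] = 57788948$5544
  rot[5] = 7788948$55445
  rot[6] = 788948$554457
  rot[7] = 88948$5544577
  rot[8] = 8948$55445778
  rot[9] = 948$554457788
  rot[10] = 48$5544577889
  rot[11] = 8$55445778894
  rot[12] = $554457788948
Sorted (with $ < everything):
  sorted[0] = $554457788948
  sorted[1] = 4457788948$55
  sorted[2] = 457788948$554
  sorted[3] = 48$5544577889
  sorted[4] = 54457788948$5
  sorted[5] = 554457788948$
  sorted[6] = 57788948$5544
  sorted[7] = 7788948$55445
  sorted[8] = 788948$554457
  sorted[9] = 8$55445778894
  sorted[10] = 88948$5544577
  sorted[11] = 8948$55445778
  sorted[12] = 948$554457788
sorted[9] = 8$55445778894

Answer: 8$55445778894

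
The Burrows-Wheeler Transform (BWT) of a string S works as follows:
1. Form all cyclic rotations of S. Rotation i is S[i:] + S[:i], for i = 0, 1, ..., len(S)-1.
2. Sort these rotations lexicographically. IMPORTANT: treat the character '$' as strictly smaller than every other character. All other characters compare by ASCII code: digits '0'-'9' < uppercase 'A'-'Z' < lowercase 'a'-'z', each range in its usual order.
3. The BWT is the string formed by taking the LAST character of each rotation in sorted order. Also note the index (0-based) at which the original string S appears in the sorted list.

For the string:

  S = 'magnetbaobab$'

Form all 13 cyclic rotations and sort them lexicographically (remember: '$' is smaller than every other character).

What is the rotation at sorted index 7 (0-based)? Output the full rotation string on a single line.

All 13 rotations (rotation i = S[i:]+S[:i]):
  rot[0] = magnetbaobab$
  rot[1] = agnetbaobab$m
  rot[2] = gnetbaobab$ma
  rot[3] = netbaobab$mag
  rot[4] = etbaobab$magn
  rot[5] = tbaobab$magne
  rot[6] = baobab$magnet
  rot[7] = aobab$magnetb
  rot[8] = obab$magnetba
  rot[9] = bab$magnetbao
  rot[10] = ab$magnetbaob
  rot[11] = b$magnetbaoba
  rot[12] = $magnetbaobab
Sorted (with $ < everything):
  sorted[0] = $magnetbaobab
  sorted[1] = ab$magnetbaob
  sorted[2] = agnetbaobab$m
  sorted[3] = aobab$magnetb
  sorted[4] = b$magnetbaoba
  sorted[5] = bab$magnetbao
  sorted[6] = baobab$magnet
  sorted[7] = etbaobab$magn
  sorted[8] = gnetbaobab$ma
  sorted[9] = magnetbaobab$
  sorted[10] = netbaobab$mag
  sorted[11] = obab$magnetba
  sorted[12] = tbaobab$magne
sorted[7] = etbaobab$magn

Answer: etbaobab$magn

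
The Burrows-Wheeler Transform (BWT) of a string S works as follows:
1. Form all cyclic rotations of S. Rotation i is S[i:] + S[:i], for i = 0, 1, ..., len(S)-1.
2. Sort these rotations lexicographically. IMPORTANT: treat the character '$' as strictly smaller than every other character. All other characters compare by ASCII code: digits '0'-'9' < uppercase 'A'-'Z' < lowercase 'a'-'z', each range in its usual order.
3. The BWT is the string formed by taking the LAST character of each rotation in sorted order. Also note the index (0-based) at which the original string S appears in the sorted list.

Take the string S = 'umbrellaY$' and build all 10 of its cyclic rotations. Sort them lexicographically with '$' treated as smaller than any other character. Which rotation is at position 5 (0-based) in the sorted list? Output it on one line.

Answer: laY$umbrel

Derivation:
All 10 rotations (rotation i = S[i:]+S[:i]):
  rot[0] = umbrellaY$
  rot[1] = mbrellaY$u
  rot[2] = brellaY$um
  rot[3] = rellaY$umb
  rot[4] = ellaY$umbr
  rot[5] = llaY$umbre
  rot[6] = laY$umbrel
  rot[7] = aY$umbrell
  rot[8] = Y$umbrella
  rot[9] = $umbrellaY
Sorted (with $ < everything):
  sorted[0] = $umbrellaY
  sorted[1] = Y$umbrella
  sorted[2] = aY$umbrell
  sorted[3] = brellaY$um
  sorted[4] = ellaY$umbr
  sorted[5] = laY$umbrel
  sorted[6] = llaY$umbre
  sorted[7] = mbrellaY$u
  sorted[8] = rellaY$umb
  sorted[9] = umbrellaY$
sorted[5] = laY$umbrel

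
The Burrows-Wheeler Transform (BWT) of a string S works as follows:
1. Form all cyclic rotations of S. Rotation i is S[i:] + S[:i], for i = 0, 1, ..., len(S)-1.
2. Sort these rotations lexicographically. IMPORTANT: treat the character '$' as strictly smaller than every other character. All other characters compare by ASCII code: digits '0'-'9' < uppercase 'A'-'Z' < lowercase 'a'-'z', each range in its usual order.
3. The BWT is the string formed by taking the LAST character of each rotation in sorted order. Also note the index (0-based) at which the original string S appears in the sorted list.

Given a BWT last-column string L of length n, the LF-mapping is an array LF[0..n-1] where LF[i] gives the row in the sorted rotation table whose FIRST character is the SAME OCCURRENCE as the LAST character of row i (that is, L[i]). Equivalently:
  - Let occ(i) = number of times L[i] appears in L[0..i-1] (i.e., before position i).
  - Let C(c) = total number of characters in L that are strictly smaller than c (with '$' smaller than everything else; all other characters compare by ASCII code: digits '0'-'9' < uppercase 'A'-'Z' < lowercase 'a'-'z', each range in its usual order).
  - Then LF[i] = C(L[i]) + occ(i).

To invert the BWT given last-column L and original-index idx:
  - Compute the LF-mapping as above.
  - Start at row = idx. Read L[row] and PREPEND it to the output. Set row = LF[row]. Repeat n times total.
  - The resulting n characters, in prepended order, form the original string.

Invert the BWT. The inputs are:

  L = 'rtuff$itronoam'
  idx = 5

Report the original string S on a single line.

Answer: muffinrotator$

Derivation:
LF mapping: 9 11 13 2 3 0 4 12 10 7 6 8 1 5
Walk LF starting at row 5, prepending L[row]:
  step 1: row=5, L[5]='$', prepend. Next row=LF[5]=0
  step 2: row=0, L[0]='r', prepend. Next row=LF[0]=9
  step 3: row=9, L[9]='o', prepend. Next row=LF[9]=7
  step 4: row=7, L[7]='t', prepend. Next row=LF[7]=12
  step 5: row=12, L[12]='a', prepend. Next row=LF[12]=1
  step 6: row=1, L[1]='t', prepend. Next row=LF[1]=11
  step 7: row=11, L[11]='o', prepend. Next row=LF[11]=8
  step 8: row=8, L[8]='r', prepend. Next row=LF[8]=10
  step 9: row=10, L[10]='n', prepend. Next row=LF[10]=6
  step 10: row=6, L[6]='i', prepend. Next row=LF[6]=4
  step 11: row=4, L[4]='f', prepend. Next row=LF[4]=3
  step 12: row=3, L[3]='f', prepend. Next row=LF[3]=2
  step 13: row=2, L[2]='u', prepend. Next row=LF[2]=13
  step 14: row=13, L[13]='m', prepend. Next row=LF[13]=5
Reversed output: muffinrotator$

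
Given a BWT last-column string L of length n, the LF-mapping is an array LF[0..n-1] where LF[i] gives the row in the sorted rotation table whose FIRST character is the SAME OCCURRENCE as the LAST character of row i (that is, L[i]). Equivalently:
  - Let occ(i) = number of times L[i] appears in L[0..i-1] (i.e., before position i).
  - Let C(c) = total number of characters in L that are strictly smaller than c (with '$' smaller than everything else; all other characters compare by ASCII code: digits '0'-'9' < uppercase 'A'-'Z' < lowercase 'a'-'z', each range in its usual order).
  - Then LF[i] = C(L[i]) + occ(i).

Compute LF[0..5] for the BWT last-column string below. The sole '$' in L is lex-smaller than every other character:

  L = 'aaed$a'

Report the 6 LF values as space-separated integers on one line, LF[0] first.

Char counts: '$':1, 'a':3, 'd':1, 'e':1
C (first-col start): C('$')=0, C('a')=1, C('d')=4, C('e')=5
L[0]='a': occ=0, LF[0]=C('a')+0=1+0=1
L[1]='a': occ=1, LF[1]=C('a')+1=1+1=2
L[2]='e': occ=0, LF[2]=C('e')+0=5+0=5
L[3]='d': occ=0, LF[3]=C('d')+0=4+0=4
L[4]='$': occ=0, LF[4]=C('$')+0=0+0=0
L[5]='a': occ=2, LF[5]=C('a')+2=1+2=3

Answer: 1 2 5 4 0 3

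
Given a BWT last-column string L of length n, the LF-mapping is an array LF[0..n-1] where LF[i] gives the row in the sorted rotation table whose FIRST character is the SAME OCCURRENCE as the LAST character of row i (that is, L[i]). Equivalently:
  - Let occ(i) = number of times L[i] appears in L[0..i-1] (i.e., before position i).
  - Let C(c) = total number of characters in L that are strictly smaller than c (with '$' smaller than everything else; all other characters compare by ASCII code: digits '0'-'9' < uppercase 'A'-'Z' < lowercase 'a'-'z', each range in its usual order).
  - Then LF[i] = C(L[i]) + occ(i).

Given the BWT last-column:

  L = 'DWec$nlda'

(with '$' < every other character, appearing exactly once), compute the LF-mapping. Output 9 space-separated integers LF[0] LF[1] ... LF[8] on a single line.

Answer: 1 2 6 4 0 8 7 5 3

Derivation:
Char counts: '$':1, 'D':1, 'W':1, 'a':1, 'c':1, 'd':1, 'e':1, 'l':1, 'n':1
C (first-col start): C('$')=0, C('D')=1, C('W')=2, C('a')=3, C('c')=4, C('d')=5, C('e')=6, C('l')=7, C('n')=8
L[0]='D': occ=0, LF[0]=C('D')+0=1+0=1
L[1]='W': occ=0, LF[1]=C('W')+0=2+0=2
L[2]='e': occ=0, LF[2]=C('e')+0=6+0=6
L[3]='c': occ=0, LF[3]=C('c')+0=4+0=4
L[4]='$': occ=0, LF[4]=C('$')+0=0+0=0
L[5]='n': occ=0, LF[5]=C('n')+0=8+0=8
L[6]='l': occ=0, LF[6]=C('l')+0=7+0=7
L[7]='d': occ=0, LF[7]=C('d')+0=5+0=5
L[8]='a': occ=0, LF[8]=C('a')+0=3+0=3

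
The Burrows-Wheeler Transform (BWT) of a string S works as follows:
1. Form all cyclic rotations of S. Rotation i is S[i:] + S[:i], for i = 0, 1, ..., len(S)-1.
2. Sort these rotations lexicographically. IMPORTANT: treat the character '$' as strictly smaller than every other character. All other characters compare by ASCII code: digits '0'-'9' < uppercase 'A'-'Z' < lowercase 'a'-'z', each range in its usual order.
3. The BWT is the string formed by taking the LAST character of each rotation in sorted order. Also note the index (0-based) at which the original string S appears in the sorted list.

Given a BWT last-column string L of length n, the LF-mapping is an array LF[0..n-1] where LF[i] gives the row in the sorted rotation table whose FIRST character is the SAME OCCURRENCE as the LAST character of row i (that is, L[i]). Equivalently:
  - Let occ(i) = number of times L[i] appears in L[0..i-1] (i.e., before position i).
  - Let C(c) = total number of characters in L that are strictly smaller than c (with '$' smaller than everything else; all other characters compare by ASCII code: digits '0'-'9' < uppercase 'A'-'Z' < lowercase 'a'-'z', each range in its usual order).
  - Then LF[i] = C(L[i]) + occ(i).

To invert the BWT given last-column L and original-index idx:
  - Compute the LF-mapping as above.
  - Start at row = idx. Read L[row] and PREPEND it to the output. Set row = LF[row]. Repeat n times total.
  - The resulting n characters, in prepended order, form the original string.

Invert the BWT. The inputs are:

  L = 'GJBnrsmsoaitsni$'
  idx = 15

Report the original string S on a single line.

LF mapping: 2 3 1 8 11 12 7 13 10 4 5 15 14 9 6 0
Walk LF starting at row 15, prepending L[row]:
  step 1: row=15, L[15]='$', prepend. Next row=LF[15]=0
  step 2: row=0, L[0]='G', prepend. Next row=LF[0]=2
  step 3: row=2, L[2]='B', prepend. Next row=LF[2]=1
  step 4: row=1, L[1]='J', prepend. Next row=LF[1]=3
  step 5: row=3, L[3]='n', prepend. Next row=LF[3]=8
  step 6: row=8, L[8]='o', prepend. Next row=LF[8]=10
  step 7: row=10, L[10]='i', prepend. Next row=LF[10]=5
  step 8: row=5, L[5]='s', prepend. Next row=LF[5]=12
  step 9: row=12, L[12]='s', prepend. Next row=LF[12]=14
  step 10: row=14, L[14]='i', prepend. Next row=LF[14]=6
  step 11: row=6, L[6]='m', prepend. Next row=LF[6]=7
  step 12: row=7, L[7]='s', prepend. Next row=LF[7]=13
  step 13: row=13, L[13]='n', prepend. Next row=LF[13]=9
  step 14: row=9, L[9]='a', prepend. Next row=LF[9]=4
  step 15: row=4, L[4]='r', prepend. Next row=LF[4]=11
  step 16: row=11, L[11]='t', prepend. Next row=LF[11]=15
Reversed output: transmissionJBG$

Answer: transmissionJBG$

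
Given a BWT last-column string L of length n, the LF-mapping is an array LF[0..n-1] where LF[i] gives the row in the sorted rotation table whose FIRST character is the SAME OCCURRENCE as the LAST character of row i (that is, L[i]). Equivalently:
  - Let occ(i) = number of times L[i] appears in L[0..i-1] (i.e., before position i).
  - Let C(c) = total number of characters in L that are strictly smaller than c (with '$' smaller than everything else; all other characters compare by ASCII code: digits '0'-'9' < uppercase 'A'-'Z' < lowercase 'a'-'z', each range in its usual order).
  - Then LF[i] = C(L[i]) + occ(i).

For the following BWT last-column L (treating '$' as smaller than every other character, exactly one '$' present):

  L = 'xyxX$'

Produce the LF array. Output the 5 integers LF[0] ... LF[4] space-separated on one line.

Char counts: '$':1, 'X':1, 'x':2, 'y':1
C (first-col start): C('$')=0, C('X')=1, C('x')=2, C('y')=4
L[0]='x': occ=0, LF[0]=C('x')+0=2+0=2
L[1]='y': occ=0, LF[1]=C('y')+0=4+0=4
L[2]='x': occ=1, LF[2]=C('x')+1=2+1=3
L[3]='X': occ=0, LF[3]=C('X')+0=1+0=1
L[4]='$': occ=0, LF[4]=C('$')+0=0+0=0

Answer: 2 4 3 1 0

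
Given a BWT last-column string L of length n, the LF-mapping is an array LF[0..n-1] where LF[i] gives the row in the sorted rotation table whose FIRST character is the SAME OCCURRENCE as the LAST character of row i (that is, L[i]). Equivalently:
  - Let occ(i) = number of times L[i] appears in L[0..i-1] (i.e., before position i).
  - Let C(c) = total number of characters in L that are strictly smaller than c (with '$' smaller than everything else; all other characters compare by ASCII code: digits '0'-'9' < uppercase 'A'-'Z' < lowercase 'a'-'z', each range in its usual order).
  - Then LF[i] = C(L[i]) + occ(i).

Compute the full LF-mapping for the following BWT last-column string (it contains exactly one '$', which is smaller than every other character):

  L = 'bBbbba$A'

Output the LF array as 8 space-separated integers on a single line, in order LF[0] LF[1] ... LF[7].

Answer: 4 2 5 6 7 3 0 1

Derivation:
Char counts: '$':1, 'A':1, 'B':1, 'a':1, 'b':4
C (first-col start): C('$')=0, C('A')=1, C('B')=2, C('a')=3, C('b')=4
L[0]='b': occ=0, LF[0]=C('b')+0=4+0=4
L[1]='B': occ=0, LF[1]=C('B')+0=2+0=2
L[2]='b': occ=1, LF[2]=C('b')+1=4+1=5
L[3]='b': occ=2, LF[3]=C('b')+2=4+2=6
L[4]='b': occ=3, LF[4]=C('b')+3=4+3=7
L[5]='a': occ=0, LF[5]=C('a')+0=3+0=3
L[6]='$': occ=0, LF[6]=C('$')+0=0+0=0
L[7]='A': occ=0, LF[7]=C('A')+0=1+0=1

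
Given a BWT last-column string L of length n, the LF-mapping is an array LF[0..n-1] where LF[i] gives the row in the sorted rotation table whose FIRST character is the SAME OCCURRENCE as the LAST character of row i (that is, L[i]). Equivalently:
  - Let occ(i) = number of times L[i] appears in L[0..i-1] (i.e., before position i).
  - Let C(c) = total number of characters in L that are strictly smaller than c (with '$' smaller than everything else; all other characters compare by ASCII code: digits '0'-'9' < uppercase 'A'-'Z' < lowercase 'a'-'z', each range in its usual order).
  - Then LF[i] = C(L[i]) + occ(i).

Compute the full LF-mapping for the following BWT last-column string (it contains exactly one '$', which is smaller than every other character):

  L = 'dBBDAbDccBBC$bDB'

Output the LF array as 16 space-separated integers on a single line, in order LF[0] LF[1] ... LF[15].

Answer: 15 2 3 8 1 11 9 13 14 4 5 7 0 12 10 6

Derivation:
Char counts: '$':1, 'A':1, 'B':5, 'C':1, 'D':3, 'b':2, 'c':2, 'd':1
C (first-col start): C('$')=0, C('A')=1, C('B')=2, C('C')=7, C('D')=8, C('b')=11, C('c')=13, C('d')=15
L[0]='d': occ=0, LF[0]=C('d')+0=15+0=15
L[1]='B': occ=0, LF[1]=C('B')+0=2+0=2
L[2]='B': occ=1, LF[2]=C('B')+1=2+1=3
L[3]='D': occ=0, LF[3]=C('D')+0=8+0=8
L[4]='A': occ=0, LF[4]=C('A')+0=1+0=1
L[5]='b': occ=0, LF[5]=C('b')+0=11+0=11
L[6]='D': occ=1, LF[6]=C('D')+1=8+1=9
L[7]='c': occ=0, LF[7]=C('c')+0=13+0=13
L[8]='c': occ=1, LF[8]=C('c')+1=13+1=14
L[9]='B': occ=2, LF[9]=C('B')+2=2+2=4
L[10]='B': occ=3, LF[10]=C('B')+3=2+3=5
L[11]='C': occ=0, LF[11]=C('C')+0=7+0=7
L[12]='$': occ=0, LF[12]=C('$')+0=0+0=0
L[13]='b': occ=1, LF[13]=C('b')+1=11+1=12
L[14]='D': occ=2, LF[14]=C('D')+2=8+2=10
L[15]='B': occ=4, LF[15]=C('B')+4=2+4=6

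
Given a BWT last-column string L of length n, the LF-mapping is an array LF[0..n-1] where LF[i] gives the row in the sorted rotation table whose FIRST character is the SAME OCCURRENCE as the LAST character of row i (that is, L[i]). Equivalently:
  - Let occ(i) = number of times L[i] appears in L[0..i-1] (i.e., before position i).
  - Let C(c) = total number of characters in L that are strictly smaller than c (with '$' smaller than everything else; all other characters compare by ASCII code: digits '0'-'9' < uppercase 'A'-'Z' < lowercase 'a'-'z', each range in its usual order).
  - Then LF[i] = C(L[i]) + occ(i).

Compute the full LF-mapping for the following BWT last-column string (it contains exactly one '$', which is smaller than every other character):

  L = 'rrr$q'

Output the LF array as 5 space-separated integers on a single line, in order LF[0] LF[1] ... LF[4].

Char counts: '$':1, 'q':1, 'r':3
C (first-col start): C('$')=0, C('q')=1, C('r')=2
L[0]='r': occ=0, LF[0]=C('r')+0=2+0=2
L[1]='r': occ=1, LF[1]=C('r')+1=2+1=3
L[2]='r': occ=2, LF[2]=C('r')+2=2+2=4
L[3]='$': occ=0, LF[3]=C('$')+0=0+0=0
L[4]='q': occ=0, LF[4]=C('q')+0=1+0=1

Answer: 2 3 4 0 1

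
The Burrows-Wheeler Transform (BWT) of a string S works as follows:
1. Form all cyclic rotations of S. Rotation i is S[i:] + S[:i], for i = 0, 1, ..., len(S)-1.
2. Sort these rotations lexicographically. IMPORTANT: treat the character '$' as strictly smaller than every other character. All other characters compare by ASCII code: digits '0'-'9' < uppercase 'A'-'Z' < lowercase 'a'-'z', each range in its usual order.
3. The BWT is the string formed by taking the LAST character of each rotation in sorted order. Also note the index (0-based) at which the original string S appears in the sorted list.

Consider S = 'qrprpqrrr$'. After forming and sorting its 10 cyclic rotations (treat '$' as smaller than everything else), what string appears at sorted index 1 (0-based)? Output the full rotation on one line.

All 10 rotations (rotation i = S[i:]+S[:i]):
  rot[0] = qrprpqrrr$
  rot[1] = rprpqrrr$q
  rot[2] = prpqrrr$qr
  rot[3] = rpqrrr$qrp
  rot[4] = pqrrr$qrpr
  rot[5] = qrrr$qrprp
  rot[6] = rrr$qrprpq
  rot[7] = rr$qrprpqr
  rot[8] = r$qrprpqrr
  rot[9] = $qrprpqrrr
Sorted (with $ < everything):
  sorted[0] = $qrprpqrrr
  sorted[1] = pqrrr$qrpr
  sorted[2] = prpqrrr$qr
  sorted[3] = qrprpqrrr$
  sorted[4] = qrrr$qrprp
  sorted[5] = r$qrprpqrr
  sorted[6] = rpqrrr$qrp
  sorted[7] = rprpqrrr$q
  sorted[8] = rr$qrprpqr
  sorted[9] = rrr$qrprpq
sorted[1] = pqrrr$qrpr

Answer: pqrrr$qrpr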